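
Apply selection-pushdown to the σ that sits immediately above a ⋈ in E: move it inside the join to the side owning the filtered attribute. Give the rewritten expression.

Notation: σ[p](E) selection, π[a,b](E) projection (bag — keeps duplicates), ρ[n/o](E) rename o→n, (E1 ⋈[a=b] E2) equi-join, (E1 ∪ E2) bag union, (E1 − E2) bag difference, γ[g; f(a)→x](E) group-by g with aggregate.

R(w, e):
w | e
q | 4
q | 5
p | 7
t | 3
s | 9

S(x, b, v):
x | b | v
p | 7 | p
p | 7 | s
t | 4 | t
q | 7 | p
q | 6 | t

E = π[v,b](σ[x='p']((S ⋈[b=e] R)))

σ filters on x, owned by the left side.
E' = π[v,b]((σ[x='p'](S) ⋈[b=e] R))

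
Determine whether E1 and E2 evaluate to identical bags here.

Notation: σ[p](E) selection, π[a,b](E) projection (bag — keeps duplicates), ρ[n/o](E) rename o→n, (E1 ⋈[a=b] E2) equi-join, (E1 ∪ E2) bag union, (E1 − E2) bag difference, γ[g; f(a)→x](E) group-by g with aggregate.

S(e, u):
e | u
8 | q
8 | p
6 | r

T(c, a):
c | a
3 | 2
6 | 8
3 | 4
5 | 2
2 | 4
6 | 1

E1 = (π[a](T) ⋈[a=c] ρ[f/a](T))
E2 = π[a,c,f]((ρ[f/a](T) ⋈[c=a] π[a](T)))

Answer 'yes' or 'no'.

E1 row counts bottom-up:
  T → 6
  π[a](T) → 6
  T → 6
  ρ[f/a](T) → 6
  (π[a](T) ⋈[a=c] ρ[f/a](T)) → 2
E2 row counts bottom-up:
  T → 6
  ρ[f/a](T) → 6
  T → 6
  π[a](T) → 6
  (ρ[f/a](T) ⋈[c=a] π[a](T)) → 2
  π[a,c,f]((ρ[f/a](T) ⋈[c=a] π[a](T))) → 2

E1 and E2 produce the same multiset:
a | c | f
2 | 2 | 4
2 | 2 | 4

yes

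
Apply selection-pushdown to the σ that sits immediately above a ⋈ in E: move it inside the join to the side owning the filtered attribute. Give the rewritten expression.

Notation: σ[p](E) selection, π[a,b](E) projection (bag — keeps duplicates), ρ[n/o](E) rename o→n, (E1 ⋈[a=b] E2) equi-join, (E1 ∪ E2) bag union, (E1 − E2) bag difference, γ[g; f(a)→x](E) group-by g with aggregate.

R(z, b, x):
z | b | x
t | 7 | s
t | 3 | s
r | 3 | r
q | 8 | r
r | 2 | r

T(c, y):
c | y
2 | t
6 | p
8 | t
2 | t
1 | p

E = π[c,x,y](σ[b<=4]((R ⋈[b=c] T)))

σ filters on b, owned by the left side.
E' = π[c,x,y]((σ[b<=4](R) ⋈[b=c] T))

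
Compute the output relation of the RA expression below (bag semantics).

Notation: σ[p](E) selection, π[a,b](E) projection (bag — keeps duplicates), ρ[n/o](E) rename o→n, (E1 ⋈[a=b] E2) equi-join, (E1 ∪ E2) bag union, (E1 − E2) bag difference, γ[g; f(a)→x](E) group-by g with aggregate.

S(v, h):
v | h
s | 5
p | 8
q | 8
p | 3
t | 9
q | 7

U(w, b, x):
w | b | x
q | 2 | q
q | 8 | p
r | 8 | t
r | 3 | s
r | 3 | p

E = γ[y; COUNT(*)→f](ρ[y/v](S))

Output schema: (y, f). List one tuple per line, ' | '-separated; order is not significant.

Subexpression sizes:
  S → 6
  ρ[y/v](S) → 6
  γ[y; COUNT(*)→f](ρ[y/v](S)) → 4

== RESULT ==
y | f
p | 2
q | 2
s | 1
t | 1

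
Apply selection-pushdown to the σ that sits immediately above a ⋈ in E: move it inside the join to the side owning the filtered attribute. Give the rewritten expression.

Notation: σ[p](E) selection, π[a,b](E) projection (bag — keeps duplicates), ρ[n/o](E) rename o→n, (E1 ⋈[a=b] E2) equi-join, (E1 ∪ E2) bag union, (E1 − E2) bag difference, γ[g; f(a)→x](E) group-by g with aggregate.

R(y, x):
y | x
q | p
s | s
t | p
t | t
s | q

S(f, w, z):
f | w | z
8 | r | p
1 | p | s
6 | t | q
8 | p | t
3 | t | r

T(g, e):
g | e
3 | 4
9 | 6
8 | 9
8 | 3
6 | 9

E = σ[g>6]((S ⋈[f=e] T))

σ filters on g, owned by the right side.
E' = (S ⋈[f=e] σ[g>6](T))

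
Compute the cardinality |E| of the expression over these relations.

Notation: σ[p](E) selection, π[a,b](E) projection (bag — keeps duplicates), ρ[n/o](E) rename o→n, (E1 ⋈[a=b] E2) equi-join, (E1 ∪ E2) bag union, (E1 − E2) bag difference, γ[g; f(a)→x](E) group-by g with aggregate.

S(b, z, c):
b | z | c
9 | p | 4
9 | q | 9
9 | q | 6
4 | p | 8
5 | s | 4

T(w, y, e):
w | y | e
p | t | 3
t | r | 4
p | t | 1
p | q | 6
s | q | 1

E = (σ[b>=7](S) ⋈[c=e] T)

Subexpression sizes:
  S → 5
  σ[b>=7](S) → 3
  T → 5
  (σ[b>=7](S) ⋈[c=e] T) → 2

|E| = 2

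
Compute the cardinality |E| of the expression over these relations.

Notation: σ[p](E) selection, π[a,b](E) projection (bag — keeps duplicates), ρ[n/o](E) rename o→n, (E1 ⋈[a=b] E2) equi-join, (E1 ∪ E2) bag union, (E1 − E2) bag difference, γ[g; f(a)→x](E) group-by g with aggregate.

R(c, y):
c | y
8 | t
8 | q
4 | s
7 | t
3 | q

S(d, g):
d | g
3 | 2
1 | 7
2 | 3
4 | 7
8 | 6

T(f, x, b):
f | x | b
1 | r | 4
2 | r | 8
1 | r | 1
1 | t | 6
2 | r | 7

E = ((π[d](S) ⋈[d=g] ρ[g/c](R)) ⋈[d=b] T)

Per-node cardinality:
  S → 5
  π[d](S) → 5
  R → 5
  ρ[g/c](R) → 5
  (π[d](S) ⋈[d=g] ρ[g/c](R)) → 4
  T → 5
  ((π[d](S) ⋈[d=g] ρ[g/c](R)) ⋈[d=b] T) → 3

|E| = 3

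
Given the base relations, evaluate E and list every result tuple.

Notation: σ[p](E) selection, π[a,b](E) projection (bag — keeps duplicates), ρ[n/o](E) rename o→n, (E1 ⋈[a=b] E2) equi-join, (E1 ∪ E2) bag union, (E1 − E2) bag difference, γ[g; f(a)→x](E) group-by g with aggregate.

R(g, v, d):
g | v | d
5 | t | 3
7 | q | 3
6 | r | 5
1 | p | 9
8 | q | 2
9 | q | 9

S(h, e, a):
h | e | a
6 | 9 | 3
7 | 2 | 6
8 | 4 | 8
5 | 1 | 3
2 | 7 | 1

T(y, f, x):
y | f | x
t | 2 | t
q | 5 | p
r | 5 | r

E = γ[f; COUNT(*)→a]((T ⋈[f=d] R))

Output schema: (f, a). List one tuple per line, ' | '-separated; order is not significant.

Stepwise |·|:
  T → 3
  R → 6
  (T ⋈[f=d] R) → 3
  γ[f; COUNT(*)→a]((T ⋈[f=d] R)) → 2

== RESULT ==
f | a
2 | 1
5 | 2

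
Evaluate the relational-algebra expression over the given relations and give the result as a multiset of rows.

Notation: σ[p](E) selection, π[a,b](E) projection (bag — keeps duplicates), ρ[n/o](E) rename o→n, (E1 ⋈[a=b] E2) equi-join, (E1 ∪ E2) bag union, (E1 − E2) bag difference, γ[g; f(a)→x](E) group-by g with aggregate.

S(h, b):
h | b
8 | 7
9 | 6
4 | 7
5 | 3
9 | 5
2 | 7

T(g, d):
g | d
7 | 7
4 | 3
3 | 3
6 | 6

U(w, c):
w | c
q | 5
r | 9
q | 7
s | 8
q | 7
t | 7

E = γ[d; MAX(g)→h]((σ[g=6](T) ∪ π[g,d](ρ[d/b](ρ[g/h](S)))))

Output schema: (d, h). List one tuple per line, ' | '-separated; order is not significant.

Stepwise |·|:
  T → 4
  σ[g=6](T) → 1
  S → 6
  ρ[g/h](S) → 6
  ρ[d/b](ρ[g/h](S)) → 6
  π[g,d](ρ[d/b](ρ[g/h](S))) → 6
  (σ[g=6](T) ∪ π[g,d](ρ[d/b](ρ[g/h](S)))) → 7
  γ[d; MAX(g)→h]((σ[g=6](T) ∪ π[g,d](ρ[d/b](ρ[g/h](S))))) → 4

== RESULT ==
d | h
3 | 5
5 | 9
6 | 9
7 | 8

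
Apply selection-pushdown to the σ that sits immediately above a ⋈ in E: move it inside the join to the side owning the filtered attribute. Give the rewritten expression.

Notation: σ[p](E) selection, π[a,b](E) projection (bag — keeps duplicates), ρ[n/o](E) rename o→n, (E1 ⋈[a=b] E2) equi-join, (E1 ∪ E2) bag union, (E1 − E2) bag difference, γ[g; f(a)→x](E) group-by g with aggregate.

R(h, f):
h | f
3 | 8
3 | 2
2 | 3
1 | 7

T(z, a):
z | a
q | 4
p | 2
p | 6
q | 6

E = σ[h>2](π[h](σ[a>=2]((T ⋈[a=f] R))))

σ filters on a, owned by the left side.
E' = σ[h>2](π[h]((σ[a>=2](T) ⋈[a=f] R)))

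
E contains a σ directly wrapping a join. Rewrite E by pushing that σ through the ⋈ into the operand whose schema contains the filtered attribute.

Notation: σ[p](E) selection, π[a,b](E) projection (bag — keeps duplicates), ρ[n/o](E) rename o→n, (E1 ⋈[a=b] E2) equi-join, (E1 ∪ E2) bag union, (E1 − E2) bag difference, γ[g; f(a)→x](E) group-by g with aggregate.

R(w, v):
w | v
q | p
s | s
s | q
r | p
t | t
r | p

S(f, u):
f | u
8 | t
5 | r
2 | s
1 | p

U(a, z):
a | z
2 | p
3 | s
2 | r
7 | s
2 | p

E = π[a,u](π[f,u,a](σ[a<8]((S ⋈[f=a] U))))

σ filters on a, owned by the right side.
E' = π[a,u](π[f,u,a]((S ⋈[f=a] σ[a<8](U))))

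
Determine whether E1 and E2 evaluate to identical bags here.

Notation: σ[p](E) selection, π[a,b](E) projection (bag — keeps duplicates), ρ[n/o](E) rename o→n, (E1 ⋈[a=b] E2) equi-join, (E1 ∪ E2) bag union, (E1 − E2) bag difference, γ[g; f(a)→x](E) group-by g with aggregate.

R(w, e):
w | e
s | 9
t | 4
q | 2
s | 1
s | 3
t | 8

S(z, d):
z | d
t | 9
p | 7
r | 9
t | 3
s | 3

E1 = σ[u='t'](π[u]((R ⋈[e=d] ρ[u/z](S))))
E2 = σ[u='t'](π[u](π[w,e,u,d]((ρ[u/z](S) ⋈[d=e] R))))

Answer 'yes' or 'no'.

E1 per-node cardinality:
  R → 6
  S → 5
  ρ[u/z](S) → 5
  (R ⋈[e=d] ρ[u/z](S)) → 4
  π[u]((R ⋈[e=d] ρ[u/z](S))) → 4
  σ[u='t'](π[u]((R ⋈[e=d] ρ[u/z](S)))) → 2
E2 per-node cardinality:
  S → 5
  ρ[u/z](S) → 5
  R → 6
  (ρ[u/z](S) ⋈[d=e] R) → 4
  π[w,e,u,d]((ρ[u/z](S) ⋈[d=e] R)) → 4
  π[u](π[w,e,u,d]((ρ[u/z](S) ⋈[d=e] R))) → 4
  σ[u='t'](π[u](π[w,e,u,d]((ρ[u/z](S) ⋈[d=e] R)))) → 2

E1 and E2 produce the same multiset:
u
t
t

yes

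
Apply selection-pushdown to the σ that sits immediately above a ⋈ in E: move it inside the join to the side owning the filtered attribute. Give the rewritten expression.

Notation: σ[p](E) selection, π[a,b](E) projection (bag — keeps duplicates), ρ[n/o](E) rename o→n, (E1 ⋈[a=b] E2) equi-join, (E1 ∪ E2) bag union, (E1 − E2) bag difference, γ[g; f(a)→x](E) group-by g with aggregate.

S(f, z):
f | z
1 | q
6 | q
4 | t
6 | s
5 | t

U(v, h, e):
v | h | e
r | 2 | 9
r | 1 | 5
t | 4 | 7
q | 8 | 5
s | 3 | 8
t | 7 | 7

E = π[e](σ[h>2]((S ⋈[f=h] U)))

σ filters on h, owned by the right side.
E' = π[e]((S ⋈[f=h] σ[h>2](U)))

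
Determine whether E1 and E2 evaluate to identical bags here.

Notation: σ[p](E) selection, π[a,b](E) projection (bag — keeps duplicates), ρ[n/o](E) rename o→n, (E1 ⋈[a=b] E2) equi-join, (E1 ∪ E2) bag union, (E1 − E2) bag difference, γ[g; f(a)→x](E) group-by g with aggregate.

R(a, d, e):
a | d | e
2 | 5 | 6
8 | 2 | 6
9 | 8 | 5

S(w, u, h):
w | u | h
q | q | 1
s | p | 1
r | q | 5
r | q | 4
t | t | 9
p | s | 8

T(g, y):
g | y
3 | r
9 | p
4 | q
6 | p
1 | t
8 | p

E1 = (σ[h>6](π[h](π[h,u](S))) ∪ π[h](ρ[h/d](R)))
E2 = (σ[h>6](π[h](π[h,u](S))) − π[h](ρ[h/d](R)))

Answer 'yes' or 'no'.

E1 row counts bottom-up:
  S → 6
  π[h,u](S) → 6
  π[h](π[h,u](S)) → 6
  σ[h>6](π[h](π[h,u](S))) → 2
  R → 3
  ρ[h/d](R) → 3
  π[h](ρ[h/d](R)) → 3
  (σ[h>6](π[h](π[h,u](S))) ∪ π[h](ρ[h/d](R))) → 5
E2 row counts bottom-up:
  S → 6
  π[h,u](S) → 6
  π[h](π[h,u](S)) → 6
  σ[h>6](π[h](π[h,u](S))) → 2
  R → 3
  ρ[h/d](R) → 3
  π[h](ρ[h/d](R)) → 3
  (σ[h>6](π[h](π[h,u](S))) − π[h](ρ[h/d](R))) → 1

E1 result:
h
2
5
8
8
9
E2 result:
h
9
Witness: (2,) appears 1× in E1 but 0× in E2.

no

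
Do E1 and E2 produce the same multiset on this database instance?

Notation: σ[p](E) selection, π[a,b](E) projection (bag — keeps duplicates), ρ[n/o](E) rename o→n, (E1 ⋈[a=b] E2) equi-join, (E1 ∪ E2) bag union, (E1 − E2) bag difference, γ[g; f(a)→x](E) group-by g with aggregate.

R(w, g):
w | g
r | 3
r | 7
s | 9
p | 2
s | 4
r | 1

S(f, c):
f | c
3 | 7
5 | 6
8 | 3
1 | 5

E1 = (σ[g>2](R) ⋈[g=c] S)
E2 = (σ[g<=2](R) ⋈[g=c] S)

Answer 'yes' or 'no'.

E1 per-node cardinality:
  R → 6
  σ[g>2](R) → 4
  S → 4
  (σ[g>2](R) ⋈[g=c] S) → 2
E2 per-node cardinality:
  R → 6
  σ[g<=2](R) → 2
  S → 4
  (σ[g<=2](R) ⋈[g=c] S) → 0

E1 result:
w | g | f | c
r | 3 | 8 | 3
r | 7 | 3 | 7
E2 result:
w | g | f | c
(0 rows)
Witness: ('r', 3, 8, 3) appears 1× in E1 but 0× in E2.

no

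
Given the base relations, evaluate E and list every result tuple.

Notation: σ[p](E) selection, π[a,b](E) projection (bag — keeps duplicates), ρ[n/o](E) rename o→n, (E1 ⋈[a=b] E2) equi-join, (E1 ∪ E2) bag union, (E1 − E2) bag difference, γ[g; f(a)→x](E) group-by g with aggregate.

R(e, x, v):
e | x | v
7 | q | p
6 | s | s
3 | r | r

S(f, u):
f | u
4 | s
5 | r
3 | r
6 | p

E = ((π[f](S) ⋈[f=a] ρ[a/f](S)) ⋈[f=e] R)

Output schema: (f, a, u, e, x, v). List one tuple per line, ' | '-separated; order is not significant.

Stepwise |·|:
  S → 4
  π[f](S) → 4
  S → 4
  ρ[a/f](S) → 4
  (π[f](S) ⋈[f=a] ρ[a/f](S)) → 4
  R → 3
  ((π[f](S) ⋈[f=a] ρ[a/f](S)) ⋈[f=e] R) → 2

== RESULT ==
f | a | u | e | x | v
3 | 3 | r | 3 | r | r
6 | 6 | p | 6 | s | s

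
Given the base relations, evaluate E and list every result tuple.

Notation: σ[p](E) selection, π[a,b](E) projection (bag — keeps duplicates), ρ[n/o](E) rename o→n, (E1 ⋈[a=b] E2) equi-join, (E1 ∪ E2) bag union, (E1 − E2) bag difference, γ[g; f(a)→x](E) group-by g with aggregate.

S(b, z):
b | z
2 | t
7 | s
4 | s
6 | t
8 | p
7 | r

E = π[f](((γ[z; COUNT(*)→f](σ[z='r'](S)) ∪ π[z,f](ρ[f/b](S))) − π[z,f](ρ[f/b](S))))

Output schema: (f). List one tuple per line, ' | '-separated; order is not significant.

Subexpression sizes:
  S → 6
  σ[z='r'](S) → 1
  γ[z; COUNT(*)→f](σ[z='r'](S)) → 1
  S → 6
  ρ[f/b](S) → 6
  π[z,f](ρ[f/b](S)) → 6
  (γ[z; COUNT(*)→f](σ[z='r'](S)) ∪ π[z,f](ρ[f/b](S))) → 7
  S → 6
  ρ[f/b](S) → 6
  π[z,f](ρ[f/b](S)) → 6
  ((γ[z; COUNT(*)→f](σ[z='r'](S)) ∪ π[z,f](ρ[f/b](S))) − π[z,f](ρ[f/b](S))) → 1
  π[f](((γ[z; COUNT(*)→f](σ[z='r'](S)) ∪ π[z,f](ρ[f/b](S))) − π[z,f](ρ[f/b](S)))) → 1

== RESULT ==
f
1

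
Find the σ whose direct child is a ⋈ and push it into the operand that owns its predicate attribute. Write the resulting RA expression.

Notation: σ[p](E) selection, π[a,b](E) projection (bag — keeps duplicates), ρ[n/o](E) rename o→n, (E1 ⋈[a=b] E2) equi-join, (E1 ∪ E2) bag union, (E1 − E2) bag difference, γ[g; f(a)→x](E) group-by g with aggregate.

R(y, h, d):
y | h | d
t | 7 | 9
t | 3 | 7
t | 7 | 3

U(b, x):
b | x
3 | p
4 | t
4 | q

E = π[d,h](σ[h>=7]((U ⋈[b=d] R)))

σ filters on h, owned by the right side.
E' = π[d,h]((U ⋈[b=d] σ[h>=7](R)))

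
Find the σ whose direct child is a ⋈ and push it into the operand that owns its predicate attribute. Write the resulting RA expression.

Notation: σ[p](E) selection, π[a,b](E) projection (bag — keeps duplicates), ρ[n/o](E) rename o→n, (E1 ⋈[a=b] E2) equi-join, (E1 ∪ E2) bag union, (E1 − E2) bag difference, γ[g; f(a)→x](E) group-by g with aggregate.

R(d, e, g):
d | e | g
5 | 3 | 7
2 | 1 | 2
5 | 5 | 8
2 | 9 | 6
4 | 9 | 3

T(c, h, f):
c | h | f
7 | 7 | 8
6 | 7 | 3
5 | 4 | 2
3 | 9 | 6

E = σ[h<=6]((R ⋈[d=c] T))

σ filters on h, owned by the right side.
E' = (R ⋈[d=c] σ[h<=6](T))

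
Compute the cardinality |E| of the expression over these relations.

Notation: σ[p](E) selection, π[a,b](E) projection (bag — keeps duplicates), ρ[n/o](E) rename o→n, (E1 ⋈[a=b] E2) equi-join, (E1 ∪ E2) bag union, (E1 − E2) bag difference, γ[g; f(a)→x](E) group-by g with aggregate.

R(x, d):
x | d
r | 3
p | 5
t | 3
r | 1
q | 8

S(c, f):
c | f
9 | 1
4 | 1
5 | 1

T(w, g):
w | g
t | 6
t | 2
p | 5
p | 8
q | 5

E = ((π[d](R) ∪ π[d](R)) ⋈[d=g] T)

Stepwise |·|:
  R → 5
  π[d](R) → 5
  R → 5
  π[d](R) → 5
  (π[d](R) ∪ π[d](R)) → 10
  T → 5
  ((π[d](R) ∪ π[d](R)) ⋈[d=g] T) → 6

|E| = 6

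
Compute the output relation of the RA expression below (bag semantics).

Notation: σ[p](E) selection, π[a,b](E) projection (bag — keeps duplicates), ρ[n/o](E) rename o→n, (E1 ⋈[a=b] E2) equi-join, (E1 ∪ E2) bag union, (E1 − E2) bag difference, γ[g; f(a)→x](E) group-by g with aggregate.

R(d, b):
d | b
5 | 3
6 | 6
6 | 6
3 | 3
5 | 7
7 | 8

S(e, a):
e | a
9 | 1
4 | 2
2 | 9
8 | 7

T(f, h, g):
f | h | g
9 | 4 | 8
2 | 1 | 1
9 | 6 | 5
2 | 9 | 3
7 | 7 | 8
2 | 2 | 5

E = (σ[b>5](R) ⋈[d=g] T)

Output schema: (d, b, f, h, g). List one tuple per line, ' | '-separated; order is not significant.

Row counts bottom-up:
  R → 6
  σ[b>5](R) → 4
  T → 6
  (σ[b>5](R) ⋈[d=g] T) → 2

== RESULT ==
d | b | f | h | g
5 | 7 | 2 | 2 | 5
5 | 7 | 9 | 6 | 5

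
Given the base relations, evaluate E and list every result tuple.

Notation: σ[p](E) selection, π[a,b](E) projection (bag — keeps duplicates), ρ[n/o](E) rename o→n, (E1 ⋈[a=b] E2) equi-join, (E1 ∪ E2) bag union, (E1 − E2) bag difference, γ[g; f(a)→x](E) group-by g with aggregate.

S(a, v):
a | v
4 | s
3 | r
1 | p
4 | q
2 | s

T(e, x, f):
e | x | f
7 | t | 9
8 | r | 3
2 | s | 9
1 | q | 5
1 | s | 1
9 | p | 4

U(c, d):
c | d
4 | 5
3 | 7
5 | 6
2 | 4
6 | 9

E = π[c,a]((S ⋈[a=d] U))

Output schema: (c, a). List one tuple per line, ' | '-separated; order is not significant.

Row counts bottom-up:
  S → 5
  U → 5
  (S ⋈[a=d] U) → 2
  π[c,a]((S ⋈[a=d] U)) → 2

== RESULT ==
c | a
2 | 4
2 | 4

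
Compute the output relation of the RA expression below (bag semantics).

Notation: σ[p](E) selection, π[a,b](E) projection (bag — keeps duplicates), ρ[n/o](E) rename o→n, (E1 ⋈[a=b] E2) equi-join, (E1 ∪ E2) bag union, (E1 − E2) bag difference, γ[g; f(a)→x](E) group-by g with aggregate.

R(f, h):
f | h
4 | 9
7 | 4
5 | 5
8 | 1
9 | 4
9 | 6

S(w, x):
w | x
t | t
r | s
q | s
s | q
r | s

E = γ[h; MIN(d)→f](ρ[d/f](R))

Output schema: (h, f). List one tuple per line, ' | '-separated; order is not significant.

Row counts bottom-up:
  R → 6
  ρ[d/f](R) → 6
  γ[h; MIN(d)→f](ρ[d/f](R)) → 5

== RESULT ==
h | f
1 | 8
4 | 7
5 | 5
6 | 9
9 | 4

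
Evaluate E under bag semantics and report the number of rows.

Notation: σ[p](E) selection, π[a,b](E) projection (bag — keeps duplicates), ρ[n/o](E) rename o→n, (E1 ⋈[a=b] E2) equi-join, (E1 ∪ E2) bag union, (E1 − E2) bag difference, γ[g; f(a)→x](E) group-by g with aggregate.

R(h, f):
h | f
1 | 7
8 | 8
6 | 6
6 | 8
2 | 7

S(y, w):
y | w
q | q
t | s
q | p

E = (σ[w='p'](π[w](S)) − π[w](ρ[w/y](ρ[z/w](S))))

Stepwise |·|:
  S → 3
  π[w](S) → 3
  σ[w='p'](π[w](S)) → 1
  S → 3
  ρ[z/w](S) → 3
  ρ[w/y](ρ[z/w](S)) → 3
  π[w](ρ[w/y](ρ[z/w](S))) → 3
  (σ[w='p'](π[w](S)) − π[w](ρ[w/y](ρ[z/w](S)))) → 1

|E| = 1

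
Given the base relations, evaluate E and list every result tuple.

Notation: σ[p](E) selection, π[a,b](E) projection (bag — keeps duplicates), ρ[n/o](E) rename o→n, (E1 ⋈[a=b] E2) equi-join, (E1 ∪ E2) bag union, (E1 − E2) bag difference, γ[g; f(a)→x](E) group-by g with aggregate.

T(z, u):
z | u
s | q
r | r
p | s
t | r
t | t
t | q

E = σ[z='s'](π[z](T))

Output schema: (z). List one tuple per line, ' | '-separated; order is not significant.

Row counts bottom-up:
  T → 6
  π[z](T) → 6
  σ[z='s'](π[z](T)) → 1

== RESULT ==
z
s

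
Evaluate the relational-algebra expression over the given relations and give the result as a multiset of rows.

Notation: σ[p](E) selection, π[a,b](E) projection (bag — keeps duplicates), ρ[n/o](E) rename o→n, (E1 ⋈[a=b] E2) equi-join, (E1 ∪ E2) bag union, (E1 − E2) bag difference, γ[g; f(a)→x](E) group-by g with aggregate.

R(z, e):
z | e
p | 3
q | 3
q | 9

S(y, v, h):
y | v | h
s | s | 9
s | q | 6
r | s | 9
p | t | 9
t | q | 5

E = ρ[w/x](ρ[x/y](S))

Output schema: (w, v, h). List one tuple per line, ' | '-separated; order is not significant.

Stepwise |·|:
  S → 5
  ρ[x/y](S) → 5
  ρ[w/x](ρ[x/y](S)) → 5

== RESULT ==
w | v | h
p | t | 9
r | s | 9
s | q | 6
s | s | 9
t | q | 5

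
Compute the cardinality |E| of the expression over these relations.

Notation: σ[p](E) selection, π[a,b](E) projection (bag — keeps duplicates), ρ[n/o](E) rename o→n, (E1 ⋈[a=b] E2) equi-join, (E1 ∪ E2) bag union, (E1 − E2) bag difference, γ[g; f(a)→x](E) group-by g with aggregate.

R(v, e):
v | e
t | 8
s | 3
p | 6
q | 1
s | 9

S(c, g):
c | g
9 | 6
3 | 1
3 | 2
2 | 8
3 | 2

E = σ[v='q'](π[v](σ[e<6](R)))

Row counts bottom-up:
  R → 5
  σ[e<6](R) → 2
  π[v](σ[e<6](R)) → 2
  σ[v='q'](π[v](σ[e<6](R))) → 1

|E| = 1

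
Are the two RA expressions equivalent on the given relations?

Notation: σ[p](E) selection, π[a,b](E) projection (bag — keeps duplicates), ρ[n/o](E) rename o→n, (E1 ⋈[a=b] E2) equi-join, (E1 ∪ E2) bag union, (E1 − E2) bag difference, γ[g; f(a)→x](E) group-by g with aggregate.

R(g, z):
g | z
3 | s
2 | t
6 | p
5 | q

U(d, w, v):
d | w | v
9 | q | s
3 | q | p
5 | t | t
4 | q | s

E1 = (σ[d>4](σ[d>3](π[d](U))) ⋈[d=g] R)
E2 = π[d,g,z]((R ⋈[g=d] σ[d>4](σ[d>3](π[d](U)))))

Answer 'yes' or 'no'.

E1 per-node cardinality:
  U → 4
  π[d](U) → 4
  σ[d>3](π[d](U)) → 3
  σ[d>4](σ[d>3](π[d](U))) → 2
  R → 4
  (σ[d>4](σ[d>3](π[d](U))) ⋈[d=g] R) → 1
E2 per-node cardinality:
  R → 4
  U → 4
  π[d](U) → 4
  σ[d>3](π[d](U)) → 3
  σ[d>4](σ[d>3](π[d](U))) → 2
  (R ⋈[g=d] σ[d>4](σ[d>3](π[d](U)))) → 1
  π[d,g,z]((R ⋈[g=d] σ[d>4](σ[d>3](π[d](U))))) → 1

E1 and E2 produce the same multiset:
d | g | z
5 | 5 | q

yes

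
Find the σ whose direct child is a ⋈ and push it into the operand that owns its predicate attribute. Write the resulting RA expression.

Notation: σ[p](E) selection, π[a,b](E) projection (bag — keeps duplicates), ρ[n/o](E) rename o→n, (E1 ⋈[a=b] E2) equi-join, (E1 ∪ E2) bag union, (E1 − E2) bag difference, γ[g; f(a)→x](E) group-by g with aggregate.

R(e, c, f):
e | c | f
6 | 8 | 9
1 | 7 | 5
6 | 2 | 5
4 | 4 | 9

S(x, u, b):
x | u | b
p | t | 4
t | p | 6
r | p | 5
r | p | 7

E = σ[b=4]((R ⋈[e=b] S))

σ filters on b, owned by the right side.
E' = (R ⋈[e=b] σ[b=4](S))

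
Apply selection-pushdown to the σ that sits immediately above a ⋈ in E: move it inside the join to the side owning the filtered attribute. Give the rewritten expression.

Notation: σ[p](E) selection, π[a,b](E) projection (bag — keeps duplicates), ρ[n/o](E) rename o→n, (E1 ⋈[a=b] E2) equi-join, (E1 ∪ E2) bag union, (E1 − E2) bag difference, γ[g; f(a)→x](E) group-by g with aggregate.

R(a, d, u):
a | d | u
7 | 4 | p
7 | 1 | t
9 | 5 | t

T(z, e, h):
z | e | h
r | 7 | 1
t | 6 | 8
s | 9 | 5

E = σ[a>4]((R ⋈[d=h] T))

σ filters on a, owned by the left side.
E' = (σ[a>4](R) ⋈[d=h] T)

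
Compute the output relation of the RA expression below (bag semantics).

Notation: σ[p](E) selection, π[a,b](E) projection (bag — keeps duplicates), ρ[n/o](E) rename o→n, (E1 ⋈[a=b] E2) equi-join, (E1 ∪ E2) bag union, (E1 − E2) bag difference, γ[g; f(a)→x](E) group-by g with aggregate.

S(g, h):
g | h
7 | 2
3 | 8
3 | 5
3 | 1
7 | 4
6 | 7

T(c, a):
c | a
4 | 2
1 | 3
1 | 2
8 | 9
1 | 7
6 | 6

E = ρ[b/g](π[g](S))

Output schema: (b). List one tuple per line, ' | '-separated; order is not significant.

Row counts bottom-up:
  S → 6
  π[g](S) → 6
  ρ[b/g](π[g](S)) → 6

== RESULT ==
b
3
3
3
6
7
7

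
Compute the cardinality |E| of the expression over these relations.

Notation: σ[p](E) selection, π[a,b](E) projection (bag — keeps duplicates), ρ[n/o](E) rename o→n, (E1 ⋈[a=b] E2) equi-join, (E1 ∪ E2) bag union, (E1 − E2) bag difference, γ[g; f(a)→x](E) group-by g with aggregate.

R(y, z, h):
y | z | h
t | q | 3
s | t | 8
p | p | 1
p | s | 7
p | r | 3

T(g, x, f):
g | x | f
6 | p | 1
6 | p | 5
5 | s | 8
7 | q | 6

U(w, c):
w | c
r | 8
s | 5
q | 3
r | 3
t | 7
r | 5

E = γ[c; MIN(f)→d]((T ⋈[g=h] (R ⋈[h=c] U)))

Per-node cardinality:
  T → 4
  R → 5
  U → 6
  (R ⋈[h=c] U) → 6
  (T ⋈[g=h] (R ⋈[h=c] U)) → 1
  γ[c; MIN(f)→d]((T ⋈[g=h] (R ⋈[h=c] U))) → 1

|E| = 1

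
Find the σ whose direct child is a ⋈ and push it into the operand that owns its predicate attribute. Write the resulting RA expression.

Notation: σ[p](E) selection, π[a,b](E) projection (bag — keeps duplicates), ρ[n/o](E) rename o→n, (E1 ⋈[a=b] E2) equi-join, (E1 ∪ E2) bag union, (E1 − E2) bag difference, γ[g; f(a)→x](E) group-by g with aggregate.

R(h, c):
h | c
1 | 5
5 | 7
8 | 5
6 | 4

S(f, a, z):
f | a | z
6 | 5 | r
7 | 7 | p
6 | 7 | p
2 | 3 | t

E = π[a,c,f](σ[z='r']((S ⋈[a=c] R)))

σ filters on z, owned by the left side.
E' = π[a,c,f]((σ[z='r'](S) ⋈[a=c] R))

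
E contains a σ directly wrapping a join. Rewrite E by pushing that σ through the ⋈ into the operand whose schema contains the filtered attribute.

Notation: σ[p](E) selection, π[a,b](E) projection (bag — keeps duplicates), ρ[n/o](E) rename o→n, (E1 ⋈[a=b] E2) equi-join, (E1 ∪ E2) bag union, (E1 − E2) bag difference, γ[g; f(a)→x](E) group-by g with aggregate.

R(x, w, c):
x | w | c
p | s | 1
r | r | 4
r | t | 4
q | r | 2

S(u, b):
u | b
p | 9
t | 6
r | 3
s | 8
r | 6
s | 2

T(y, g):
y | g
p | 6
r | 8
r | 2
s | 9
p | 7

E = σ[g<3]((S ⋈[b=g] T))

σ filters on g, owned by the right side.
E' = (S ⋈[b=g] σ[g<3](T))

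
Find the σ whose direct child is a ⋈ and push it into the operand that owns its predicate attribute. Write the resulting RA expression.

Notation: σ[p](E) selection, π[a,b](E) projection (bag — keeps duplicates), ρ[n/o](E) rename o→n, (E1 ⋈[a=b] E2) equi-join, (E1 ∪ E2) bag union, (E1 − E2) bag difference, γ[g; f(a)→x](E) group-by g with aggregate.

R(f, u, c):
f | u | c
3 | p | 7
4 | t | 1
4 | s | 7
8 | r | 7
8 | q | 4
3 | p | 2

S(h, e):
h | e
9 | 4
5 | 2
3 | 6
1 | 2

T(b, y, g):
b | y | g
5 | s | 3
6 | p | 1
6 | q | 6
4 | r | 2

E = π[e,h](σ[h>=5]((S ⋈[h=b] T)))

σ filters on h, owned by the left side.
E' = π[e,h]((σ[h>=5](S) ⋈[h=b] T))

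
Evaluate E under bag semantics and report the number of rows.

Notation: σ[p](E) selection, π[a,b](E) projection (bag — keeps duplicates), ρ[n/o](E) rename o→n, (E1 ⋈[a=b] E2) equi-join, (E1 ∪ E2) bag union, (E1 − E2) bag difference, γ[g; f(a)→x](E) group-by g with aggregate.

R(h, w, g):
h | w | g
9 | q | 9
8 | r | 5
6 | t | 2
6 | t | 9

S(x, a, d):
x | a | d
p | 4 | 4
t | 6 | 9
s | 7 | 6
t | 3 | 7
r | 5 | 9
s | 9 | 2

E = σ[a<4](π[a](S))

Row counts bottom-up:
  S → 6
  π[a](S) → 6
  σ[a<4](π[a](S)) → 1

|E| = 1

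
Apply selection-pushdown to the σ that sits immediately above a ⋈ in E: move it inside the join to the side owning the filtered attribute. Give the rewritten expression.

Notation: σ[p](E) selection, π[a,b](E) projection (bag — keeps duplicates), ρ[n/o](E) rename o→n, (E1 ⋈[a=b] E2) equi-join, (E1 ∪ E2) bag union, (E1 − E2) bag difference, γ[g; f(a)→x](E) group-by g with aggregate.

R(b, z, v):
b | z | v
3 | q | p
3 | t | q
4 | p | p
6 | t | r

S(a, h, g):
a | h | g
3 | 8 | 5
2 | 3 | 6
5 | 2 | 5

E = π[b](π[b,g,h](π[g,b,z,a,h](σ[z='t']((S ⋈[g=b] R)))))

σ filters on z, owned by the right side.
E' = π[b](π[b,g,h](π[g,b,z,a,h]((S ⋈[g=b] σ[z='t'](R)))))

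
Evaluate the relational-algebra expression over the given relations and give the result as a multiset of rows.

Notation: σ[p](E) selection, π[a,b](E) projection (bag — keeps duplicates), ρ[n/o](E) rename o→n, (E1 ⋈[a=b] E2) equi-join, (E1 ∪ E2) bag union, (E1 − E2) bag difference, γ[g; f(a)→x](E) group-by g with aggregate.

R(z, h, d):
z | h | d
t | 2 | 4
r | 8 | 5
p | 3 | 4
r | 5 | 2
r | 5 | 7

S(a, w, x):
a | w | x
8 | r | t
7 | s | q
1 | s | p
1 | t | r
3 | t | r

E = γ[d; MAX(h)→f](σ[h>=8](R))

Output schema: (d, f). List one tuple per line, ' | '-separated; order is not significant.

Row counts bottom-up:
  R → 5
  σ[h>=8](R) → 1
  γ[d; MAX(h)→f](σ[h>=8](R)) → 1

== RESULT ==
d | f
5 | 8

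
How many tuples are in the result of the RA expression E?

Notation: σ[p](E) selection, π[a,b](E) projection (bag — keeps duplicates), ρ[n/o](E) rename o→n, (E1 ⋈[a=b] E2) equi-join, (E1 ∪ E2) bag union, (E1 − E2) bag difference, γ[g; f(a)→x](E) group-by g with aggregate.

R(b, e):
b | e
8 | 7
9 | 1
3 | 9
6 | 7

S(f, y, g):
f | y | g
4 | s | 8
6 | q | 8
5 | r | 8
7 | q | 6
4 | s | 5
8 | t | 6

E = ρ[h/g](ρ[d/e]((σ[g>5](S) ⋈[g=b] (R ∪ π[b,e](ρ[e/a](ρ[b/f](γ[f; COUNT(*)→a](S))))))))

Subexpression sizes:
  S → 6
  σ[g>5](S) → 5
  R → 4
  S → 6
  γ[f; COUNT(*)→a](S) → 5
  ρ[b/f](γ[f; COUNT(*)→a](S)) → 5
  ρ[e/a](ρ[b/f](γ[f; COUNT(*)→a](S))) → 5
  π[b,e](ρ[e/a](ρ[b/f](γ[f; COUNT(*)→a](S)))) → 5
  (R ∪ π[b,e](ρ[e/a](ρ[b/f](γ[f; COUNT(*)→a](S))))) → 9
  (σ[g>5](S) ⋈[g=b] (R ∪ π[b,e](ρ[e/a](ρ[b/f](γ[f; COUNT(*)→a](S)))))) → 10
  ρ[d/e]((σ[g>5](S) ⋈[g=b] (R ∪ π[b,e](ρ[e/a](ρ[b/f](γ[f; COUNT(*)→a](S))))))) → 10
  ρ[h/g](ρ[d/e]((σ[g>5](S) ⋈[g=b] (R ∪ π[b,e](ρ[e/a](ρ[b/f](γ[f; COUNT(*)→a](S)))))))) → 10

|E| = 10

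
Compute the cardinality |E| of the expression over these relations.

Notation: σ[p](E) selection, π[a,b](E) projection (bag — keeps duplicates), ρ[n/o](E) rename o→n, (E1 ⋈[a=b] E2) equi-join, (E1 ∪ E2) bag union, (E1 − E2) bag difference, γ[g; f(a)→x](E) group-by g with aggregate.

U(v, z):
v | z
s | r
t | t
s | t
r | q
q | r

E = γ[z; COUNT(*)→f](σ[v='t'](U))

Subexpression sizes:
  U → 5
  σ[v='t'](U) → 1
  γ[z; COUNT(*)→f](σ[v='t'](U)) → 1

|E| = 1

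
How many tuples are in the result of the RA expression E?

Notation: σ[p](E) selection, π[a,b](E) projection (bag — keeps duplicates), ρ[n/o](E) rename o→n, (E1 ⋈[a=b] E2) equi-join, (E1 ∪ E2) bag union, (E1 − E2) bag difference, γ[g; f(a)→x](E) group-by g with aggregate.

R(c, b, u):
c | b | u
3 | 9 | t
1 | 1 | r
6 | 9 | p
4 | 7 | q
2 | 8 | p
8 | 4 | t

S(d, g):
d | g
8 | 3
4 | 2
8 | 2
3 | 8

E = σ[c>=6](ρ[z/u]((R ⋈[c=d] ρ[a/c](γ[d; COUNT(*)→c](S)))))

Stepwise |·|:
  R → 6
  S → 4
  γ[d; COUNT(*)→c](S) → 3
  ρ[a/c](γ[d; COUNT(*)→c](S)) → 3
  (R ⋈[c=d] ρ[a/c](γ[d; COUNT(*)→c](S))) → 3
  ρ[z/u]((R ⋈[c=d] ρ[a/c](γ[d; COUNT(*)→c](S)))) → 3
  σ[c>=6](ρ[z/u]((R ⋈[c=d] ρ[a/c](γ[d; COUNT(*)→c](S))))) → 1

|E| = 1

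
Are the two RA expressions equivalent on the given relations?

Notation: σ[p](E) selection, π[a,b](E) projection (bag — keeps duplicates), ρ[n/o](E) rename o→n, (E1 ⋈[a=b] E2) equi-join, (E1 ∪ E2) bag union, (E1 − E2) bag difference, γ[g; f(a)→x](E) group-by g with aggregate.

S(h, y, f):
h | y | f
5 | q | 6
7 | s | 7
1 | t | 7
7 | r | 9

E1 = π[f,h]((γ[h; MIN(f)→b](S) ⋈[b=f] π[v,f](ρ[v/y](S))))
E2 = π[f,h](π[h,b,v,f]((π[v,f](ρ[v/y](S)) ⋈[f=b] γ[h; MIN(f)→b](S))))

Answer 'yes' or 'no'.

E1 row counts bottom-up:
  S → 4
  γ[h; MIN(f)→b](S) → 3
  S → 4
  ρ[v/y](S) → 4
  π[v,f](ρ[v/y](S)) → 4
  (γ[h; MIN(f)→b](S) ⋈[b=f] π[v,f](ρ[v/y](S))) → 5
  π[f,h]((γ[h; MIN(f)→b](S) ⋈[b=f] π[v,f](ρ[v/y](S)))) → 5
E2 row counts bottom-up:
  S → 4
  ρ[v/y](S) → 4
  π[v,f](ρ[v/y](S)) → 4
  S → 4
  γ[h; MIN(f)→b](S) → 3
  (π[v,f](ρ[v/y](S)) ⋈[f=b] γ[h; MIN(f)→b](S)) → 5
  π[h,b,v,f]((π[v,f](ρ[v/y](S)) ⋈[f=b] γ[h; MIN(f)→b](S))) → 5
  π[f,h](π[h,b,v,f]((π[v,f](ρ[v/y](S)) ⋈[f=b] γ[h; MIN(f)→b](S)))) → 5

E1 and E2 produce the same multiset:
f | h
6 | 5
7 | 1
7 | 1
7 | 7
7 | 7

yes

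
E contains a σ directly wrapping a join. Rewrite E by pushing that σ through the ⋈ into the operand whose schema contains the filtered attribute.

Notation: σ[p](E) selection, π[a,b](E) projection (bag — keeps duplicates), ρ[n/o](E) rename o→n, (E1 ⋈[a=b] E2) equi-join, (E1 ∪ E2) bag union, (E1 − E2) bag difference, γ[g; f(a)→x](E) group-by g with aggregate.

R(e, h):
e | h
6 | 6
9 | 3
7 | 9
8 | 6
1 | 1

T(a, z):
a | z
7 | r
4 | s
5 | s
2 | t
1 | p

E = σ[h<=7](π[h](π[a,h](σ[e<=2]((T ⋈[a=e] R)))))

σ filters on e, owned by the right side.
E' = σ[h<=7](π[h](π[a,h]((T ⋈[a=e] σ[e<=2](R)))))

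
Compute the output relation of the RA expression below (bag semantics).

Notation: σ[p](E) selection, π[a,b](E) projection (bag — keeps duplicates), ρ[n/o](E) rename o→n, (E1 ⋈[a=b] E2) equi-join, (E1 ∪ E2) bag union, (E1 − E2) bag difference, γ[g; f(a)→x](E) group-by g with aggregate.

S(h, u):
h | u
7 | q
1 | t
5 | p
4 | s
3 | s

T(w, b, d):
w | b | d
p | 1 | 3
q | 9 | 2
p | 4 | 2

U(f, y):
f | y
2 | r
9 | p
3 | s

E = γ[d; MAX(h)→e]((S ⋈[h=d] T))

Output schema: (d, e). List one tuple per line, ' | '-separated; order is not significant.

Subexpression sizes:
  S → 5
  T → 3
  (S ⋈[h=d] T) → 1
  γ[d; MAX(h)→e]((S ⋈[h=d] T)) → 1

== RESULT ==
d | e
3 | 3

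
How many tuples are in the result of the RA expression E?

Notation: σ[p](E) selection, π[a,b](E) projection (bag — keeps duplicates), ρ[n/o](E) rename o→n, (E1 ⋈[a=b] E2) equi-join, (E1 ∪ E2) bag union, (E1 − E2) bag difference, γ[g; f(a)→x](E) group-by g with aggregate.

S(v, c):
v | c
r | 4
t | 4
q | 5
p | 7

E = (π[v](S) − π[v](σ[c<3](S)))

Subexpression sizes:
  S → 4
  π[v](S) → 4
  S → 4
  σ[c<3](S) → 0
  π[v](σ[c<3](S)) → 0
  (π[v](S) − π[v](σ[c<3](S))) → 4

|E| = 4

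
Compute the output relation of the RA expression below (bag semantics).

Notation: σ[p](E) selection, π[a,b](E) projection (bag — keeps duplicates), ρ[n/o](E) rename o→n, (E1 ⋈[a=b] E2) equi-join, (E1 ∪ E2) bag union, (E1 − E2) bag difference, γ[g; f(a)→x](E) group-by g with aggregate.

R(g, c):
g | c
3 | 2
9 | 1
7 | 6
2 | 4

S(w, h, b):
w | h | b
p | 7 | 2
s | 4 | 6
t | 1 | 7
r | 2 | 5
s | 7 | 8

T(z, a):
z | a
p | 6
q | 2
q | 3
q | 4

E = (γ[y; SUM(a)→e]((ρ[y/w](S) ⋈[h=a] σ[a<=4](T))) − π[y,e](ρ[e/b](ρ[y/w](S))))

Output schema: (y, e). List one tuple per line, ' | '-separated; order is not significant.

Stepwise |·|:
  S → 5
  ρ[y/w](S) → 5
  T → 4
  σ[a<=4](T) → 3
  (ρ[y/w](S) ⋈[h=a] σ[a<=4](T)) → 2
  γ[y; SUM(a)→e]((ρ[y/w](S) ⋈[h=a] σ[a<=4](T))) → 2
  S → 5
  ρ[y/w](S) → 5
  ρ[e/b](ρ[y/w](S)) → 5
  π[y,e](ρ[e/b](ρ[y/w](S))) → 5
  (γ[y; SUM(a)→e]((ρ[y/w](S) ⋈[h=a] σ[a<=4](T))) − π[y,e](ρ[e/b](ρ[y/w](S)))) → 2

== RESULT ==
y | e
r | 2
s | 4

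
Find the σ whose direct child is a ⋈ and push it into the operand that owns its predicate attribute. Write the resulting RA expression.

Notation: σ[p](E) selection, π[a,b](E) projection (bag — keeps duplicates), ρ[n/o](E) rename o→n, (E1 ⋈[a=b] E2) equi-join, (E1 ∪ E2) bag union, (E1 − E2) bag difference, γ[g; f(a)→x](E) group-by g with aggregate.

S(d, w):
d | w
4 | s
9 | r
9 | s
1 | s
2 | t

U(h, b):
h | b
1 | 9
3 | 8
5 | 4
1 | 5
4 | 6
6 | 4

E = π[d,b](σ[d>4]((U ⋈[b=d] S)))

σ filters on d, owned by the right side.
E' = π[d,b]((U ⋈[b=d] σ[d>4](S)))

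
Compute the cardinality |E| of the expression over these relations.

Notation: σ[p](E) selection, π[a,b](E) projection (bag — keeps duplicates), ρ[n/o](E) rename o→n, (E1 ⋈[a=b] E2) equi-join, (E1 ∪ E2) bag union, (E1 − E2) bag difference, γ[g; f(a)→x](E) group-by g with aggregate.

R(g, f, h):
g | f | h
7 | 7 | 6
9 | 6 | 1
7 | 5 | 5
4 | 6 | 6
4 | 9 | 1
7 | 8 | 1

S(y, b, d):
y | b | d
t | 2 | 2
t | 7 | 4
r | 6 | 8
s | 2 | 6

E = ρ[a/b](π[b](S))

Stepwise |·|:
  S → 4
  π[b](S) → 4
  ρ[a/b](π[b](S)) → 4

|E| = 4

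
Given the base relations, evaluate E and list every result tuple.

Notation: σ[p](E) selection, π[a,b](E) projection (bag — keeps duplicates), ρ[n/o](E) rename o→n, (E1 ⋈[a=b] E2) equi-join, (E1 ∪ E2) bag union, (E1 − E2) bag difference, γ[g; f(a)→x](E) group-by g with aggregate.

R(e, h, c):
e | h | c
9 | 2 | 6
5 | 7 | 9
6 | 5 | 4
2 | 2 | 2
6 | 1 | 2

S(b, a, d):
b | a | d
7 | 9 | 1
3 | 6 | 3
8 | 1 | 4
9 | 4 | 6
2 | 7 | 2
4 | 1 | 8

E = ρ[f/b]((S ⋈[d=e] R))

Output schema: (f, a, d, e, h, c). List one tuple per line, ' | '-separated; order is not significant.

Per-node cardinality:
  S → 6
  R → 5
  (S ⋈[d=e] R) → 3
  ρ[f/b]((S ⋈[d=e] R)) → 3

== RESULT ==
f | a | d | e | h | c
2 | 7 | 2 | 2 | 2 | 2
9 | 4 | 6 | 6 | 1 | 2
9 | 4 | 6 | 6 | 5 | 4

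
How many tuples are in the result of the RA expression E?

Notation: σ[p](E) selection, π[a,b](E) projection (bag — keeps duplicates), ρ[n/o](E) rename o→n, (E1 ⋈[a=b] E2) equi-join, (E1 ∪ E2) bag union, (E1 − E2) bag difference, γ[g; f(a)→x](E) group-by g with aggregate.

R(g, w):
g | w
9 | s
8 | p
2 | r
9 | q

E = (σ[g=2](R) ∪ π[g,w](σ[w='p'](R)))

Stepwise |·|:
  R → 4
  σ[g=2](R) → 1
  R → 4
  σ[w='p'](R) → 1
  π[g,w](σ[w='p'](R)) → 1
  (σ[g=2](R) ∪ π[g,w](σ[w='p'](R))) → 2

|E| = 2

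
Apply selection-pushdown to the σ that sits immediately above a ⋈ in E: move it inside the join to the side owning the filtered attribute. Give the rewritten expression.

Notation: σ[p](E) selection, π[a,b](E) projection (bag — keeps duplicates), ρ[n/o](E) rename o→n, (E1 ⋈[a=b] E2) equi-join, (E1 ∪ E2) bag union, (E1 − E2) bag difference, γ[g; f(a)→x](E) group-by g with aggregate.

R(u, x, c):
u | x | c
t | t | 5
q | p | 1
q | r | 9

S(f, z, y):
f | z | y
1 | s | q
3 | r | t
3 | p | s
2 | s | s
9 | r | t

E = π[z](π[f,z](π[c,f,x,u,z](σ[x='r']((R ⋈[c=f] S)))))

σ filters on x, owned by the left side.
E' = π[z](π[f,z](π[c,f,x,u,z]((σ[x='r'](R) ⋈[c=f] S))))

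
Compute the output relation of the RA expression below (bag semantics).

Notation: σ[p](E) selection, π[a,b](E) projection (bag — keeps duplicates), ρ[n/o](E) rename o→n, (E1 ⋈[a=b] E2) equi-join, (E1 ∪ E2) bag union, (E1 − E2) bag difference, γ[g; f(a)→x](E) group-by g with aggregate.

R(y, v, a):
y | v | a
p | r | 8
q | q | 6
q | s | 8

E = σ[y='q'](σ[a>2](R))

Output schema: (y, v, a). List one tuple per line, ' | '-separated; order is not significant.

Row counts bottom-up:
  R → 3
  σ[a>2](R) → 3
  σ[y='q'](σ[a>2](R)) → 2

== RESULT ==
y | v | a
q | q | 6
q | s | 8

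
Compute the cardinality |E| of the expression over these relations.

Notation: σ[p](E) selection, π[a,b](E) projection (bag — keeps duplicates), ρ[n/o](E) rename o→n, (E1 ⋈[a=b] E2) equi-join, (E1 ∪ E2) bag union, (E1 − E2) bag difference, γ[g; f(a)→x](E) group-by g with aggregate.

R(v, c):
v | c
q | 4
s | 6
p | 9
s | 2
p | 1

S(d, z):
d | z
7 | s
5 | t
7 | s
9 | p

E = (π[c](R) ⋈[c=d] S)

Row counts bottom-up:
  R → 5
  π[c](R) → 5
  S → 4
  (π[c](R) ⋈[c=d] S) → 1

|E| = 1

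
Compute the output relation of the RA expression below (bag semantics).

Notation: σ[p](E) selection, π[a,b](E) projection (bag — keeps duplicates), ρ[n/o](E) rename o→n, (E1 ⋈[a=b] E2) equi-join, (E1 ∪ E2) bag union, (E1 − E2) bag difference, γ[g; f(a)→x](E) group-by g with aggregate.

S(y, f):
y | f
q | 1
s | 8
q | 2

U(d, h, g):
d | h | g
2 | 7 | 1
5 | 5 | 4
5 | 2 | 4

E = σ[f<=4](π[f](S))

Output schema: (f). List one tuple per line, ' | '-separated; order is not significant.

Subexpression sizes:
  S → 3
  π[f](S) → 3
  σ[f<=4](π[f](S)) → 2

== RESULT ==
f
1
2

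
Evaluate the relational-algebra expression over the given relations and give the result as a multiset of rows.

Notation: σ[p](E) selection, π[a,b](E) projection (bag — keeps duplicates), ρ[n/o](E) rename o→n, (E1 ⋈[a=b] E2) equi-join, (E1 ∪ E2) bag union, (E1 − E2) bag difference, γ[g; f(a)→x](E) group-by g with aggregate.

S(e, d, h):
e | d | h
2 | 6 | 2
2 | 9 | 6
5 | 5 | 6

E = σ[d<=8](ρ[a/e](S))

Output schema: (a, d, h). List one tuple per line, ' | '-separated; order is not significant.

Stepwise |·|:
  S → 3
  ρ[a/e](S) → 3
  σ[d<=8](ρ[a/e](S)) → 2

== RESULT ==
a | d | h
2 | 6 | 2
5 | 5 | 6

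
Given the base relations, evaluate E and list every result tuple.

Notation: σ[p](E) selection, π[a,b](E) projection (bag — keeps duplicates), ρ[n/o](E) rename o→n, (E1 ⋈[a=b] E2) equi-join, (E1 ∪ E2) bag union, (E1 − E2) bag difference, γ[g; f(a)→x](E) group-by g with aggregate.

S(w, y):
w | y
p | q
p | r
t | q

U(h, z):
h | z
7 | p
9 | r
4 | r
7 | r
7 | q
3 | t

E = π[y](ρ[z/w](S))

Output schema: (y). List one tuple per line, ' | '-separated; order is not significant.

Row counts bottom-up:
  S → 3
  ρ[z/w](S) → 3
  π[y](ρ[z/w](S)) → 3

== RESULT ==
y
q
q
r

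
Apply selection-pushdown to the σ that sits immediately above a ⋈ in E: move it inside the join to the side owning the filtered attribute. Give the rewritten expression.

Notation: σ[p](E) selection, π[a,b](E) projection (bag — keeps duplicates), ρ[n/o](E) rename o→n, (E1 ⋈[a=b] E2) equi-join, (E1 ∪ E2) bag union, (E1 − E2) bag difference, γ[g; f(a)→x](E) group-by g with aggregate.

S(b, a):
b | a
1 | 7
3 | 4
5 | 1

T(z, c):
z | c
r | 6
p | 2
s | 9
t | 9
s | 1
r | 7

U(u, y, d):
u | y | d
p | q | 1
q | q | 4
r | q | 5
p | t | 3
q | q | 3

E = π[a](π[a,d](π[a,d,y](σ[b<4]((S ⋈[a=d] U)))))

σ filters on b, owned by the left side.
E' = π[a](π[a,d](π[a,d,y]((σ[b<4](S) ⋈[a=d] U))))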